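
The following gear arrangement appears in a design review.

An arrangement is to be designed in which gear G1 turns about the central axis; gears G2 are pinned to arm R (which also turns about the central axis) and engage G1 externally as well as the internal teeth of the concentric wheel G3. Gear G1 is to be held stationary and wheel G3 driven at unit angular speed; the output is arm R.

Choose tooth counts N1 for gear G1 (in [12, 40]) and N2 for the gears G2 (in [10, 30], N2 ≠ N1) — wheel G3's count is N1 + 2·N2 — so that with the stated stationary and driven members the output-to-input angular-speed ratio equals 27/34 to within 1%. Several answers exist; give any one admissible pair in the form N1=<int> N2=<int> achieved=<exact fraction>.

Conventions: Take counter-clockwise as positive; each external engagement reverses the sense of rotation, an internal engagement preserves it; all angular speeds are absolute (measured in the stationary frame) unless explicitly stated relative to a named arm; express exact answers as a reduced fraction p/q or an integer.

topology: planetary set — design target 27/34, arm = carrier (Willis)
Willis with ω_sun = 0: ω_arm/ω_ring = N3/(N1+N3); set equal to 27/34  ⇒  N3/N1 = (27/34)/(1 − 27/34) = 27/7
N3 = N1 + 2·N2  ⇒  N2/N1 = (N3/N1 − 1)/2 = (27/7 − 1)/2 = 10/7
smallest multiple with N1 ≥ 12 and N2 ≥ 10: k = 2  ⇒  N1 = 2·7 = 14, N2 = 2·10 = 20 (N1 ≤ 40, N2 ≤ 30, N2 ≠ N1 ✓), N3 = 14 + 2·20 = 54
check: N3/(N1+N3) with N1 = 14, N3 = 54 gives 27/34; |achieved − target| = 0 ≤ 27/3400 ✓

N1=14 N2=20 achieved=27/34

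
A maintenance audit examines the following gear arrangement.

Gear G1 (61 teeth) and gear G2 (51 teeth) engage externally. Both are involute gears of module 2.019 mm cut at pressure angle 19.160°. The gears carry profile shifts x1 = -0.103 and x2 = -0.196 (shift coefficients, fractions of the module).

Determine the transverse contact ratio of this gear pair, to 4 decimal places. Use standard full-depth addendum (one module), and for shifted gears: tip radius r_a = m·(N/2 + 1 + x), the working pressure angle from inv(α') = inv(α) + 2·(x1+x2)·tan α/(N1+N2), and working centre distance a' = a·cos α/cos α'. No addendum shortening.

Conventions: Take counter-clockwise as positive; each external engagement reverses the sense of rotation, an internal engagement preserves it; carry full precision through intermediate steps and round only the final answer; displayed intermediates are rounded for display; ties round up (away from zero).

1.8948

recognized (one external pair, fixed centres): single-mesh tooth geometry, m = 2.019, N1 = 61, N2 = 51
base radii: r_b1 = 58.168349, r_b2 = 48.632554
tip radii: r_a1 = 63.390543, r_a2 = 53.107776
inv(α') = inv(19.160°) + 2·(-0.103-0.196)·tan α/(61+51) = 0.01119400  ⇒  α' = 18.23209°
a' = a·cos α / cos α' = 113.0640·cos 19.160°/cos 18.23209° = 112.446032
action lengths: √(r_a1²−r_b1²) = 25.195320, √(r_a2²−r_b2²) = 21.338008
base pitch p_b = π·m·cos α = 5.991517
CR = (25.195320 + 21.338008 − 112.446032·sin 18.23209°)/5.991517 = 1.894794
contact ratio ≈ 1.8948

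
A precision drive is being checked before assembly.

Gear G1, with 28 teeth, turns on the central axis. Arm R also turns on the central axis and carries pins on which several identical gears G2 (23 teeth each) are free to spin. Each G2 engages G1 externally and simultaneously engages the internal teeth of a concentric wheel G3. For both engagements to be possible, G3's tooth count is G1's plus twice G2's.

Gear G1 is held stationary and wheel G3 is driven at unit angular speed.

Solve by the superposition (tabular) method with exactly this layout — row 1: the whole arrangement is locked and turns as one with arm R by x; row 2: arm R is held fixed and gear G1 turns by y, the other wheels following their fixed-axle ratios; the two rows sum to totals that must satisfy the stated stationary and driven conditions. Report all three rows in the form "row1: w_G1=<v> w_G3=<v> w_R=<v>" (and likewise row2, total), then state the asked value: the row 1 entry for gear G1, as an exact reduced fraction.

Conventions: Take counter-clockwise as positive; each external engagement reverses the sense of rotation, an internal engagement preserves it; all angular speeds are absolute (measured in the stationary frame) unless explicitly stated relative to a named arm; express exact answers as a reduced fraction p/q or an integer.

topology: planetary set — G1 28T / G2 23T / G3 74T, arm = carrier (Willis)
row 1: whole set turns with the arm by x
superposition row 2 [arm held]: sun y, ring −(28/74)·y, arm 0
boundary: total ω_sun = x + y = 0 and total ω_ring = x − (28/74)·y = 1  ⇒  y = -37/51, x = 37/51
row 2 ring = −(28/74)·(-37/51) = 14/51
totals (row 1 + row 2): sun 37/51 + (-37/51) = 0, ring 37/51 + 14/51 = 1, arm 37/51 + 0 = 37/51
asked cell (row1, sun) = 37/51

row1: w_G1=37/51 w_G3=37/51 w_R=37/51
row2: w_G1=-37/51 w_G3=14/51 w_R=0
total: w_G1=0 w_G3=1 w_R=37/51
asked value: 37/51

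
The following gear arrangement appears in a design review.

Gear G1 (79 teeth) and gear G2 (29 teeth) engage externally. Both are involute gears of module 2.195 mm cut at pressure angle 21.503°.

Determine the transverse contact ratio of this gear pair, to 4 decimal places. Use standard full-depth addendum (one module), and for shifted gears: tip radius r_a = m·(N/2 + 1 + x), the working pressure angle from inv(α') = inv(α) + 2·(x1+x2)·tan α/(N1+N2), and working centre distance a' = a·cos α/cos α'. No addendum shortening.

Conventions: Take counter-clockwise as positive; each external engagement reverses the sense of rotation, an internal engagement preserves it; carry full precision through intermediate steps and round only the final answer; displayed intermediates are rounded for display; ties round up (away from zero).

recognized (one external pair, fixed centres): single-mesh tooth geometry, m = 2.195, N1 = 79, N2 = 29
base radii: r_b1 = 80.667865, r_b2 = 29.612254
tip radii: r_a1 = 88.897500, r_a2 = 34.022500
no profile shift: α' = α, a' = a
action lengths: √(r_a1²−r_b1²) = 37.355870, √(r_a2²−r_b2²) = 16.752460
base pitch p_b = π·m·cos α = 6.415837
CR = (37.355870 + 16.752460 − 118.530000·sin 21.50300°)/6.415837 = 1.661695
contact ratio ≈ 1.6617

1.6617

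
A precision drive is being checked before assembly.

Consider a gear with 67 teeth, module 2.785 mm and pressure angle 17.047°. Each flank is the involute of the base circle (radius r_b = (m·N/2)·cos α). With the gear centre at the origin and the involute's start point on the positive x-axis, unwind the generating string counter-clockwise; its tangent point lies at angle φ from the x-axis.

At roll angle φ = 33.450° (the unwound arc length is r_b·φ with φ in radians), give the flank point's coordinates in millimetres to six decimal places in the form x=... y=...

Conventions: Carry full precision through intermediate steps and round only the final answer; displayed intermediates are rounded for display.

x=103.128555 y=5.717172

single-mesh involute tooth geometry (67T wheel at module 2.785)
pitch radius r_p = m·N/2 = 2.785·67/2 = 93.297500
base radius r_b = r_p·cos α = 93.297500·cos 17.047° = 89.198437
roll angle φ = 33.450° = 0.58381263 rad
x = r_b·(cos φ + φ·sin φ) = 103.128555
y = r_b·(sin φ − φ·cos φ) = 5.717172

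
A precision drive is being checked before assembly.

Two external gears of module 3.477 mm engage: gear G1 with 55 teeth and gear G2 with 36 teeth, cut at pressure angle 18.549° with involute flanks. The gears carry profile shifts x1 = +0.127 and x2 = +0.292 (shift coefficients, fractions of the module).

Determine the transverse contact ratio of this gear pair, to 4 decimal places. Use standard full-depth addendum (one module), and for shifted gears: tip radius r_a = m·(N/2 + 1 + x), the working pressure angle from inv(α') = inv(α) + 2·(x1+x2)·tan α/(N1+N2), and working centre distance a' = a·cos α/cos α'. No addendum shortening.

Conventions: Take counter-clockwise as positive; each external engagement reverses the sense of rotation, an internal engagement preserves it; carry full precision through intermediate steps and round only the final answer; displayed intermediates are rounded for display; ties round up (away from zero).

1.7205

recognized (one external pair, fixed centres): single-mesh tooth geometry, m = 3.477, N1 = 55, N2 = 36
base radii: r_b1 = 90.650357, r_b2 = 59.334779
tip radii: r_a1 = 99.536079, r_a2 = 67.078284
inv(α') = inv(18.549°) + 2·(+0.127+0.292)·tan α/(55+36) = 0.01489540  ⇒  α' = 19.99611°
a' = a·cos α / cos α' = 158.2035·cos 18.549°/cos 19.99611° = 159.606909
action lengths: √(r_a1²−r_b1²) = 41.108926, √(r_a2²−r_b2²) = 31.287061
base pitch p_b = π·m·cos α = 10.355873
CR = (41.108926 + 31.287061 − 159.606909·sin 19.99611°)/10.355873 = 1.720510
contact ratio ≈ 1.7205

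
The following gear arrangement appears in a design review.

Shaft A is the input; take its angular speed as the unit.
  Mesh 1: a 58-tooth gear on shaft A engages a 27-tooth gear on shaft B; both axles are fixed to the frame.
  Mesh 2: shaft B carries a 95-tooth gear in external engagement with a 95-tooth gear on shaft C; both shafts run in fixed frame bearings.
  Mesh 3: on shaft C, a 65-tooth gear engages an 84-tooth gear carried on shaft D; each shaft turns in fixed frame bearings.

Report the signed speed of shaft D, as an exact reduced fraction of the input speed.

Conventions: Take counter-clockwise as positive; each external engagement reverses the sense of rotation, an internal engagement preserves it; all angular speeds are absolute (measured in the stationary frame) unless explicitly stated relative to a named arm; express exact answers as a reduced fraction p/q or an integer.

3-mesh fixed-axis compound train (all bearings frame-fixed)
mesh 1 [58T→27T]: |ω|/ω_in = 1×58/27 = 58/27, sense flips to −
mesh 2 [95T→95T]: |ω|/ω_in = (58/27)×95/95 = 58/27, sense flips to +
mesh 3 [65T→84T]: |ω|/ω_in = (58/27)×65/84 = 1885/1134, sense flips to −
signed output speed (× input speed) = -1885/1134

-1885/1134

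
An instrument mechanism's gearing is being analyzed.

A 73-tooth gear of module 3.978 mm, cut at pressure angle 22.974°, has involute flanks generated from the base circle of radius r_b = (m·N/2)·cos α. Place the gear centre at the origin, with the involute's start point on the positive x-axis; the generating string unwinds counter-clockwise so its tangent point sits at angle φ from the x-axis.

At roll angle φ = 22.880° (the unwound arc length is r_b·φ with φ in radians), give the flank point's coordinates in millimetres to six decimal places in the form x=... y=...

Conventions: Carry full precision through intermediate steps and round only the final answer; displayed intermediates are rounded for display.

class = single-mesh tooth geometry [base-circle involute, m = 3.978, 73T]
pitch radius r_p = m·N/2 = 3.978·73/2 = 145.197000
base radius r_b = r_p·cos α = 145.197000·cos 22.974° = 133.680274
roll angle φ = 22.880° = 0.39933133 rad
x = r_b·(cos φ + φ·sin φ) = 143.917797
y = r_b·(sin φ − φ·cos φ) = 2.792575

x=143.917797 y=2.792575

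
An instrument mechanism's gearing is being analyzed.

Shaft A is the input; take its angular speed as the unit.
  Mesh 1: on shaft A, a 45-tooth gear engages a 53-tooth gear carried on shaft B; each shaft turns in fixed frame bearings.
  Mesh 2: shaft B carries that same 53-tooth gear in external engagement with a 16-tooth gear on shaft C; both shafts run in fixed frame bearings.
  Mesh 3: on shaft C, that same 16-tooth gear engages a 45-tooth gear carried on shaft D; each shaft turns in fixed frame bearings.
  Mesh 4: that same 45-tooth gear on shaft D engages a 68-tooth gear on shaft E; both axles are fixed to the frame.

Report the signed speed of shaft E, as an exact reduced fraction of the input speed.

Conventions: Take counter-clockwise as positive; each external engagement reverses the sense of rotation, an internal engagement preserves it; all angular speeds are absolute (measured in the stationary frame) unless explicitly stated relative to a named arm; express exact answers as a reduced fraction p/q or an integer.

45/68

4-mesh fixed-axis compound train (all bearings frame-fixed)
mesh 1 [45T→53T]: |ω|/ω_in = 1×45/53 = 45/53, sense flips to −
mesh 2 [53T→16T]: |ω|/ω_in = (45/53)×53/16 = 45/16, sense flips to +
mesh 3 [16T→45T]: |ω|/ω_in = (45/16)×16/45 = 1, sense flips to −
mesh 4 [45T→68T]: |ω|/ω_in = 1×45/68 = 45/68, sense flips to +
signed output speed (× input speed) = 45/68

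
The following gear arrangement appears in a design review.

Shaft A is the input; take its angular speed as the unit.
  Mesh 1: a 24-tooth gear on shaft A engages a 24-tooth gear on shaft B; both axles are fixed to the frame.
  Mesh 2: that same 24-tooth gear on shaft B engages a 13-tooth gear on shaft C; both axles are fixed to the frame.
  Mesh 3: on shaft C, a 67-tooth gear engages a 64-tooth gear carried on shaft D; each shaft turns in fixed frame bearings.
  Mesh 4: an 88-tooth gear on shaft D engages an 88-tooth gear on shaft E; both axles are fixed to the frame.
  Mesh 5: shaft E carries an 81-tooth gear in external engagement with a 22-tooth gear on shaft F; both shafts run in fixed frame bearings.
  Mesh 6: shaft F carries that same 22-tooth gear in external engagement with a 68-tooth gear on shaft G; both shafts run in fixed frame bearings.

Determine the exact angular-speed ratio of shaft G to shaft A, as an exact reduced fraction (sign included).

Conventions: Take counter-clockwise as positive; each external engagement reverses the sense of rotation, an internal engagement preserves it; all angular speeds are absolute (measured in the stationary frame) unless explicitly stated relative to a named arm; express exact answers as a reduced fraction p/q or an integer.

16281/7072

class = fixed-axis compound train [6 meshes; 6 ratios multiply, 6 sense flips]
mesh 1 [24T→24T]: running ratio 1, sense −
mesh 2 [24T→13T]: running ratio 24/13, sense +
mesh 3 [67T→64T]: running ratio 201/104, sense −
mesh 4 [88T→88T]: running ratio 201/104, sense +
mesh 5 [81T→22T]: running ratio 16281/2288, sense −
mesh 6 [22T→68T]: running ratio 16281/7072, sense +
ω_out/ω_in = 16281/7072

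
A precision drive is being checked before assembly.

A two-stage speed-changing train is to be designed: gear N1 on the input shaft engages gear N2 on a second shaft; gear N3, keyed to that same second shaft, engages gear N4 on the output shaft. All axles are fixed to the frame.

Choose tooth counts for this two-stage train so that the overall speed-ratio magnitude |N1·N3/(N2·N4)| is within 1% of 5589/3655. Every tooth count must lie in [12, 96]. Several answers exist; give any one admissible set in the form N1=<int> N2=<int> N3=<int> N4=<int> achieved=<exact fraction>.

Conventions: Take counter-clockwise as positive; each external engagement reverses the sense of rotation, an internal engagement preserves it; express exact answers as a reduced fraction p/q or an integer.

design class (target 5589/3655): fixed-axis compound train
target = 5589/3655 in lowest terms: an exact hit needs N1·N3 = k·5589 and N2·N4 = k·3655 for one integer k, every count in [12, 96]; additionally prefer no 1:1 stage (N1 ≠ N2, N3 ≠ N4)
k = 1: N1·N3 = 5589 = 69·81, N2·N4 = 3655 = 43·85
achieved = 69·81/(43·85) = 5589/3655; |achieved − target| = 0 ≤ 5589/365500 ✓

N1=69 N2=43 N3=81 N4=85 achieved=5589/3655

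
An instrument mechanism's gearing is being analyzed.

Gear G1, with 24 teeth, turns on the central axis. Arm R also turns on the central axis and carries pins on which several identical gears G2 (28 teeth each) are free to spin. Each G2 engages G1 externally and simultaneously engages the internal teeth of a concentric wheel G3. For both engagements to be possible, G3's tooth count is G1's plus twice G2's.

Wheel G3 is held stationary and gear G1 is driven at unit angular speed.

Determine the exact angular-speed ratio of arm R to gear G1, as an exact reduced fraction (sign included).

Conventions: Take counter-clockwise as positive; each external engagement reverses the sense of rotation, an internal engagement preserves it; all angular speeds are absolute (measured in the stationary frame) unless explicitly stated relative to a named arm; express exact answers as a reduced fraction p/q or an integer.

class = planetary set [G3 = 24+2·28 = 80; Willis about the carrier]
ring teeth: 24 + 2·28 = 80
24(ω_sun−ω_arm) = −80(ω_ring−ω_arm),  ω_ring = 0, ω_sun = 1
24(1−ω_arm) = −80(0−ω_arm)  ⇒  104·ω_arm = 24  ⇒  ω_arm = 3/13
ω_out/ω_in = 3/13

3/13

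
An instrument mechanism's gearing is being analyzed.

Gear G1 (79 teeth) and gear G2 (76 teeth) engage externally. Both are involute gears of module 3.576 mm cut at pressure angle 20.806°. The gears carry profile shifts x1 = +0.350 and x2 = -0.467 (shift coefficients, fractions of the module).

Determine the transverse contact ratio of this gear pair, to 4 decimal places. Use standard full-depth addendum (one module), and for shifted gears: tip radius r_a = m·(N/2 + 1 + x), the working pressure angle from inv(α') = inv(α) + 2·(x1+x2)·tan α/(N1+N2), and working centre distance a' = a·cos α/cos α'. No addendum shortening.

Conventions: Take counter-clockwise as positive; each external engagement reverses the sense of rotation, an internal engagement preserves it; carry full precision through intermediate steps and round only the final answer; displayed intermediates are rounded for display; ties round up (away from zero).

1.7744

topology: single-mesh involute geometry — m = 3.576, 79T/76T pair
base radii: r_b1 = 132.040743, r_b2 = 127.026538
tip radii: r_a1 = 146.079600, r_a2 = 137.794008
inv(α') = inv(20.806°) + 2·(+0.350-0.467)·tan α/(79+76) = 0.01627734  ⇒  α' = 20.57559°
a' = a·cos α / cos α' = 277.1400·cos 20.806°/cos 20.57559° = 276.719386
action lengths: √(r_a1²−r_b1²) = 62.485932, √(r_a2²−r_b2²) = 53.398946
base pitch p_b = π·m·cos α = 10.501727
CR = (62.485932 + 53.398946 − 276.719386·sin 20.57559°)/10.501727 = 1.774360
contact ratio ≈ 1.7744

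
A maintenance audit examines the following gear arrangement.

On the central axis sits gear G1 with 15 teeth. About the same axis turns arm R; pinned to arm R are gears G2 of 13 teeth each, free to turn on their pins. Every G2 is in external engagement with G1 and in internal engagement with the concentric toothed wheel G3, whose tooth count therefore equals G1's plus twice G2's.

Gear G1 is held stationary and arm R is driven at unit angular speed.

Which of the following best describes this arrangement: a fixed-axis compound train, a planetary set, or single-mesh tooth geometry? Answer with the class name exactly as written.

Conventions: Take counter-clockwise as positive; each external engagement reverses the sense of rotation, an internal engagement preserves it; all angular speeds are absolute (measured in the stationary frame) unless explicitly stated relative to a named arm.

planetary set

topology: planetary set — G1 15T / G2 13T / G3 41T, arm = carrier (Willis)
classification: planetary set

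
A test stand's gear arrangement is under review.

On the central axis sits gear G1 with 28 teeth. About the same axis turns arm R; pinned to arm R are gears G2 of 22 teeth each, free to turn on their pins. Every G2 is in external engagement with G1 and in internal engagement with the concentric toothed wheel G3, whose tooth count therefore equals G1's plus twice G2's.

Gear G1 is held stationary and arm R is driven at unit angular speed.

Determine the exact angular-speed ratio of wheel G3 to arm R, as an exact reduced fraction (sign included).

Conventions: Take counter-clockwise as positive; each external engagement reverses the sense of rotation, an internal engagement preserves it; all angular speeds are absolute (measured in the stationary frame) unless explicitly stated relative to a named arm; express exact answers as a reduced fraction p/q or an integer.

25/18

class = planetary set [G3 = 28+2·22 = 72; Willis about the carrier]
ring teeth: 28 + 2·22 = 72
28(ω_sun−ω_arm) = −72(ω_ring−ω_arm),  ω_sun = 0, ω_arm = 1
ω_ring = 1 − (28/72)(0−1) = 25/18
ω_out/ω_in = 25/18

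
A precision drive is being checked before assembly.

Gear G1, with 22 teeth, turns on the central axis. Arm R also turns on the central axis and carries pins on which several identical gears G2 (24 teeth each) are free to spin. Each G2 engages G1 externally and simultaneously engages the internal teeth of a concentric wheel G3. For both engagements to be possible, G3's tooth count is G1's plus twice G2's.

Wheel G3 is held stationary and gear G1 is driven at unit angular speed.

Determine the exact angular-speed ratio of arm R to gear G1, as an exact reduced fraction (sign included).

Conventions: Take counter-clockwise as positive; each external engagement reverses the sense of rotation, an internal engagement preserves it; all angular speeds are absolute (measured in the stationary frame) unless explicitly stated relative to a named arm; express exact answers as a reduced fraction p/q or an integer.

planetary set (22T centre, 24T on arm, 70T internal) — Willis relation
ring teeth: 22 + 2·24 = 70
22(ω_sun−ω_arm) = −70(ω_ring−ω_arm),  ω_ring = 0, ω_sun = 1
22(1−ω_arm) = −70(0−ω_arm)  ⇒  92·ω_arm = 22  ⇒  ω_arm = 11/46
ω_out/ω_in = 11/46

11/46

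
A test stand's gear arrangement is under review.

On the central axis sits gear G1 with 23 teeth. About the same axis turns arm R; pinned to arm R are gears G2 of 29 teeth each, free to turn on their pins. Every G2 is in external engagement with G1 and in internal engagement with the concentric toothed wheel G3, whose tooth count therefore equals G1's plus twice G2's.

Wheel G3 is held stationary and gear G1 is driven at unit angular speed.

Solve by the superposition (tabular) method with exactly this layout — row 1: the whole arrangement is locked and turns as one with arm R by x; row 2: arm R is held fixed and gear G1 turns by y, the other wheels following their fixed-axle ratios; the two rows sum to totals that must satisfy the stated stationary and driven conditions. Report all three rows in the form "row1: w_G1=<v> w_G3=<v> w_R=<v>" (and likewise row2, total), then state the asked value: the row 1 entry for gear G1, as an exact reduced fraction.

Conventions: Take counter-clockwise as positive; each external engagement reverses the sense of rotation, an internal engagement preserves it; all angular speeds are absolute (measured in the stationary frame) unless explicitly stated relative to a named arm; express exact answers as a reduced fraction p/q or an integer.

recognized (axles ride arm R): planetary set, 23/29/81 teeth
row 1: whole set turns with the arm by x
row 2 (arm held, sun turns y): ω_ring = −(23/81)·y, ω_arm = 0
boundary: total ω_ring = x − (23/81)·y = 0 and total ω_sun = x + y = 1  ⇒  y = 81/104, x = 23/104
row 2 ring = −(23/81)·81/104 = -23/104
totals (row 1 + row 2): sun 23/104 + 81/104 = 1, ring 23/104 + (-23/104) = 0, arm 23/104 + 0 = 23/104
asked cell (row1, sun) = 23/104

row1: w_G1=23/104 w_G3=23/104 w_R=23/104
row2: w_G1=81/104 w_G3=-23/104 w_R=0
total: w_G1=1 w_G3=0 w_R=23/104
asked value: 23/104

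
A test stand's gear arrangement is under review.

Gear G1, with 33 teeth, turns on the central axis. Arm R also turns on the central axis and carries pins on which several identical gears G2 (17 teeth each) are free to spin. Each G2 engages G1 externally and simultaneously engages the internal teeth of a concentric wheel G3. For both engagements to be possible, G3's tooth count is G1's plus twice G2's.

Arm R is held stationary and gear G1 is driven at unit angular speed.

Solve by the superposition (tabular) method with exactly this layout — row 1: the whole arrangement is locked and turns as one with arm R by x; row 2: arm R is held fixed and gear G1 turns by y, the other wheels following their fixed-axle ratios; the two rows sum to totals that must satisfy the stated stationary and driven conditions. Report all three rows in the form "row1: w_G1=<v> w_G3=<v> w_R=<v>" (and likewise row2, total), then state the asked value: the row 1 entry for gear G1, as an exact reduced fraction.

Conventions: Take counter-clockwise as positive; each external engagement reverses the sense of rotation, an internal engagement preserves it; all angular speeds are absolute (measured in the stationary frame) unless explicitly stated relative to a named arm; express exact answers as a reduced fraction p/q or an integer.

recognized (axles ride arm R): planetary set, 33/17/67 teeth
row 1 — lock + rotate with arm: ω_sun = ω_ring = ω_arm = x
row 2: sun turns y, ring = −(33/67)·y, arm 0
boundary: total ω_arm = x = 0 and total ω_sun = x + y = 1  ⇒  y = 1, x = 0
row 2 ring = −(33/67)·1 = -33/67
totals (row 1 + row 2): sun 0 + 1 = 1, ring 0 + (-33/67) = -33/67, arm 0 + 0 = 0
asked cell (row1, sun) = 0

row1: w_G1=0 w_G3=0 w_R=0
row2: w_G1=1 w_G3=-33/67 w_R=0
total: w_G1=1 w_G3=-33/67 w_R=0
asked value: 0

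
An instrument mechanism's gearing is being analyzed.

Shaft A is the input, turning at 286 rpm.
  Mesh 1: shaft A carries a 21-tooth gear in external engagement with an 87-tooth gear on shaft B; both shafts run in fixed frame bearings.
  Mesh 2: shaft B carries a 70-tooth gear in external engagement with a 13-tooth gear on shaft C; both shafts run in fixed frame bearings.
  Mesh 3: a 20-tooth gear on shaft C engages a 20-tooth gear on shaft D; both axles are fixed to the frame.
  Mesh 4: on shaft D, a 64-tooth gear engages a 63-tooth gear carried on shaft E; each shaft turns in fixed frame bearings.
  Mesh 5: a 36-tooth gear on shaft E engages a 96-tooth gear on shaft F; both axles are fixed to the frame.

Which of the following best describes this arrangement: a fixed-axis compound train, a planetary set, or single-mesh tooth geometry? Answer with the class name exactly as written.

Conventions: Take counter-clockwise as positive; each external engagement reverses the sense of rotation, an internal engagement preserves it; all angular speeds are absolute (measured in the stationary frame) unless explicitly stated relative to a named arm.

class = fixed-axis compound train [5 meshes; 5 ratios multiply, 5 sense flips]
classification: fixed-axis compound train

fixed-axis compound train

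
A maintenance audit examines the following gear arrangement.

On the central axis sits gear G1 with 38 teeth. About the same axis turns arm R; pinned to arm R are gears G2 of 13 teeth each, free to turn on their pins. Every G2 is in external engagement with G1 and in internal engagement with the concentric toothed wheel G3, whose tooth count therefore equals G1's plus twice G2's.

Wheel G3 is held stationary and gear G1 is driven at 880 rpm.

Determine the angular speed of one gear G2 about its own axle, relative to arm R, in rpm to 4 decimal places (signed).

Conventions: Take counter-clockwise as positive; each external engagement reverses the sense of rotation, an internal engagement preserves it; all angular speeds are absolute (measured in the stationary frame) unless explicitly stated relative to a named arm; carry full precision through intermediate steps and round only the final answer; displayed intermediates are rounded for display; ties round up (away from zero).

class = planetary set [G3 = 38+2·13 = 64; Willis about the carrier]
normalise by the input: solve with ω_sun = 1, then scale by 880 rpm
ring teeth: 38 + 2·13 = 64
38(ω_sun−ω_arm) = −64(ω_ring−ω_arm),  ω_ring = 0, ω_sun = 1
38(1−ω_arm) = −64(0−ω_arm)  ⇒  102·ω_arm = 38  ⇒  ω_arm = 19/51
sun–planet mesh: 38·(1−19/51) = −13·(ω_p−ω_arm)  ⇒  ω_p−ω_arm = -1216/663
scale: ω_p−ω_arm = -1216/663 × 880 rpm = -1613.9970 rpm

-1613.9970 rpm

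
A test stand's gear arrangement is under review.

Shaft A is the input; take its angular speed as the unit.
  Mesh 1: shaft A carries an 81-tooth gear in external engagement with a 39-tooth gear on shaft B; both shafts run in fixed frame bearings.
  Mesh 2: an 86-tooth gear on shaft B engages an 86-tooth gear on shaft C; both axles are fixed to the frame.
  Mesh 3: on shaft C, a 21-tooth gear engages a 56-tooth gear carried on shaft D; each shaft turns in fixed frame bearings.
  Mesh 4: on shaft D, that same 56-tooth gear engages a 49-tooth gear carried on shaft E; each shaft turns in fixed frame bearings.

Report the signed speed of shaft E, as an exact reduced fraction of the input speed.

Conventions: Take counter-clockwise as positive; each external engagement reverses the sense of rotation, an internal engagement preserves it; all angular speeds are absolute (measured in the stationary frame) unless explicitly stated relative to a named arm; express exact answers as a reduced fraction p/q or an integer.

4-mesh fixed-axis compound train (all bearings frame-fixed)
mesh 1 [81T→39T]: |ω|/ω_in = 1×81/39 = 27/13, sense flips to −
mesh 2 [86T→86T]: |ω|/ω_in = (27/13)×86/86 = 27/13, sense flips to +
mesh 3 [21T→56T]: |ω|/ω_in = (27/13)×21/56 = 81/104, sense flips to −
mesh 4 [56T→49T]: |ω|/ω_in = (81/104)×56/49 = 81/91, sense flips to +
signed output speed (× input speed) = 81/91

81/91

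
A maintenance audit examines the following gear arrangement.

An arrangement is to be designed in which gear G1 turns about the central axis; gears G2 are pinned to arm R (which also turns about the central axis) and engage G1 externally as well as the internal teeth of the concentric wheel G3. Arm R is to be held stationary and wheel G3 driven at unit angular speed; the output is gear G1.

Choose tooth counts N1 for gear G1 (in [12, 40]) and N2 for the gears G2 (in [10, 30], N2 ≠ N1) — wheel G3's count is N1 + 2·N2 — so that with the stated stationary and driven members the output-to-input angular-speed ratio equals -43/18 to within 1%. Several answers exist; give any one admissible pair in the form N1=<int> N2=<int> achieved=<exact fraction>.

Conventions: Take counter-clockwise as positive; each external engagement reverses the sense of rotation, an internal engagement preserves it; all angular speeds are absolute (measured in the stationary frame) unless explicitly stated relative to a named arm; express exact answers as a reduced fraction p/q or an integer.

planetary set to be sized for -43/18 (Willis relation)
Willis with ω_arm = 0: ω_sun/ω_ring = −N3/N1; set equal to -43/18  ⇒  N3/N1 = −(-43/18) = 43/18
N3 = N1 + 2·N2  ⇒  N2/N1 = (N3/N1 − 1)/2 = (43/18 − 1)/2 = 25/36
smallest multiple with N1 ≥ 12 and N2 ≥ 10: k = 1  ⇒  N1 = 1·36 = 36, N2 = 1·25 = 25 (N1 ≤ 40, N2 ≤ 30, N2 ≠ N1 ✓), N3 = 36 + 2·25 = 86
check: −N3/N1 with N1 = 36, N3 = 86 gives -43/18; |achieved − target| = 0 ≤ 43/1800 ✓

N1=36 N2=25 achieved=-43/18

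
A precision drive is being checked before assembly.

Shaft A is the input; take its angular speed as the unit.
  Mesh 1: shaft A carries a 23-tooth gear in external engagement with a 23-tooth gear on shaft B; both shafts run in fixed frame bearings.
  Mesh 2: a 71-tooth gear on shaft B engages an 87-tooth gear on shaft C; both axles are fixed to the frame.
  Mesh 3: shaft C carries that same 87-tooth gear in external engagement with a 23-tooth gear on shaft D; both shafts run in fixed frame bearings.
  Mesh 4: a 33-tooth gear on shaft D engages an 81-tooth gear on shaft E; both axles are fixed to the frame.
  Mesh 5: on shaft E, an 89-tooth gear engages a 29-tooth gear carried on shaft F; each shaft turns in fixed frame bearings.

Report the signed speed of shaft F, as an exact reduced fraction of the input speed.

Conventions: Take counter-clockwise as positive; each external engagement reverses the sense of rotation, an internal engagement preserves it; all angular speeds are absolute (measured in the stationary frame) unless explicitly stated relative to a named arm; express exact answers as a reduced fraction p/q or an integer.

-69509/18009

5-mesh fixed-axis compound train (all bearings frame-fixed)
mesh 1 [23T→23T]: |ω|/ω_in = 1×23/23 = 1, sense flips to −
mesh 2 [71T→87T]: |ω|/ω_in = 1×71/87 = 71/87, sense flips to +
mesh 3 [87T→23T]: |ω|/ω_in = (71/87)×87/23 = 71/23, sense flips to −
mesh 4 [33T→81T]: |ω|/ω_in = (71/23)×33/81 = 781/621, sense flips to +
mesh 5 [89T→29T]: |ω|/ω_in = (781/621)×89/29 = 69509/18009, sense flips to −
signed output speed (× input speed) = -69509/18009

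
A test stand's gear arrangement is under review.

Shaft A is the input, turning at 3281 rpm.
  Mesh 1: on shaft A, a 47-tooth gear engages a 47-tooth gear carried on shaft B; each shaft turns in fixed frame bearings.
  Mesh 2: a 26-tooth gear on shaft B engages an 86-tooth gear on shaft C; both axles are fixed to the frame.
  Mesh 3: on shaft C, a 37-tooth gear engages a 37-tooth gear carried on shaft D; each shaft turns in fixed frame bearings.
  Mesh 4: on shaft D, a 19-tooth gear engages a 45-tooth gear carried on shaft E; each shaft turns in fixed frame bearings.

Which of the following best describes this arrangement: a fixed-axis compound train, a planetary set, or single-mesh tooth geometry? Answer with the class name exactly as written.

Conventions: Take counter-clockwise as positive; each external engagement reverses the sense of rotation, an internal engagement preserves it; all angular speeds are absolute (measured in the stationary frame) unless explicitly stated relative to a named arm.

fixed-axis compound train

recognized (5 fixed axles, 4 meshes): fixed-axis compound train
classification: fixed-axis compound train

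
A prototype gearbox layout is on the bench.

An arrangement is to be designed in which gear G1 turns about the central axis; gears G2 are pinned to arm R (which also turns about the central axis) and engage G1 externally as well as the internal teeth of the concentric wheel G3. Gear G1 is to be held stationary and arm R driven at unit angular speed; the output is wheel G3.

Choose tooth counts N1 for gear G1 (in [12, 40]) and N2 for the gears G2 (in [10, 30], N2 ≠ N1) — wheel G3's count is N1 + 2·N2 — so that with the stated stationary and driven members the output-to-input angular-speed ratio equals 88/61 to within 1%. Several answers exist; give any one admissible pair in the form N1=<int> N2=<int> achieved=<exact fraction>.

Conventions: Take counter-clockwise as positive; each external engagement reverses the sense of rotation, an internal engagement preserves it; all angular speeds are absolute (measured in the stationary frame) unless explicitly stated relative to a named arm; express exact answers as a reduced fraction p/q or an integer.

topology: planetary set — design target 88/61, arm = carrier (Willis)
Willis with ω_sun = 0: ω_ring/ω_arm = (N1+N3)/N3; set equal to 88/61  ⇒  N3/N1 = 1/(88/61 − 1) = 61/27
N3 = N1 + 2·N2  ⇒  N2/N1 = (N3/N1 − 1)/2 = (61/27 − 1)/2 = 17/27
smallest multiple with N1 ≥ 12 and N2 ≥ 10: k = 1  ⇒  N1 = 1·27 = 27, N2 = 1·17 = 17 (N1 ≤ 40, N2 ≤ 30, N2 ≠ N1 ✓), N3 = 27 + 2·17 = 61
check: (N1+N3)/N3 with N1 = 27, N3 = 61 gives 88/61; |achieved − target| = 0 ≤ 22/1525 ✓

N1=27 N2=17 achieved=88/61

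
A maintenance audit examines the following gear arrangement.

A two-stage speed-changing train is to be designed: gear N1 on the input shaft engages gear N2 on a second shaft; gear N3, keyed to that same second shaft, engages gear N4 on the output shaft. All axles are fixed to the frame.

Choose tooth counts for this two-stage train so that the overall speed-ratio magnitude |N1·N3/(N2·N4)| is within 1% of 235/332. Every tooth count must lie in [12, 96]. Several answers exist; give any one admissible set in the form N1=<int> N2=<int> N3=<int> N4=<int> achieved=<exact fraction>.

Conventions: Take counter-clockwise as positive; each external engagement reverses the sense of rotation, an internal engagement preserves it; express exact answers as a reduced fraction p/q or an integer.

N1=15 N2=12 N3=47 N4=83 achieved=235/332

topology: fixed-axis compound train — 2 stages, target 235/332
target = 235/332 in lowest terms: an exact hit needs N1·N3 = k·235 and N2·N4 = k·332 for one integer k, every count in [12, 96]; additionally prefer no 1:1 stage (N1 ≠ N2, N3 ≠ N4)
k = 1…2: no 1:1-free in-range split of k·235 and k·332 into factor pairs; take k = 3
k = 3: N1·N3 = 705 = 15·47, N2·N4 = 996 = 12·83
achieved = 15·47/(12·83) = 235/332; |achieved − target| = 0 ≤ 47/6640 ✓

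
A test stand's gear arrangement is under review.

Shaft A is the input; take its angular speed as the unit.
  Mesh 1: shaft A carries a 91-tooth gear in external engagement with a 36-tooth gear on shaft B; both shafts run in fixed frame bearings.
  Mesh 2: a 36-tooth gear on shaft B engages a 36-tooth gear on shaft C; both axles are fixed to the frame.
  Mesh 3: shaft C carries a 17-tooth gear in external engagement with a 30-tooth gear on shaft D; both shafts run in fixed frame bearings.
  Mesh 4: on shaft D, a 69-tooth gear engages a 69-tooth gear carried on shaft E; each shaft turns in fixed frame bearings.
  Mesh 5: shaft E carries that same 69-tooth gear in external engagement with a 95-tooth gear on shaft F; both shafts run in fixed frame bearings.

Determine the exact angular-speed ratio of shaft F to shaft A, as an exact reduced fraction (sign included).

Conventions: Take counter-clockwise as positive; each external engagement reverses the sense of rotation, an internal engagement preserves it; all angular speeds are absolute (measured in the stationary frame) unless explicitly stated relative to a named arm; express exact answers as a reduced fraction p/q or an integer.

class = fixed-axis compound train [5 meshes; 5 ratios multiply, 5 sense flips]
mesh 1 [91T→36T]: running ratio 91/36, sense −
mesh 2 [36T→36T]: running ratio 91/36, sense +
mesh 3 [17T→30T]: running ratio 1547/1080, sense −
mesh 4 [69T→69T]: running ratio 1547/1080, sense +
mesh 5 [69T→95T]: running ratio 35581/34200, sense −
ω_out/ω_in = -35581/34200

-35581/34200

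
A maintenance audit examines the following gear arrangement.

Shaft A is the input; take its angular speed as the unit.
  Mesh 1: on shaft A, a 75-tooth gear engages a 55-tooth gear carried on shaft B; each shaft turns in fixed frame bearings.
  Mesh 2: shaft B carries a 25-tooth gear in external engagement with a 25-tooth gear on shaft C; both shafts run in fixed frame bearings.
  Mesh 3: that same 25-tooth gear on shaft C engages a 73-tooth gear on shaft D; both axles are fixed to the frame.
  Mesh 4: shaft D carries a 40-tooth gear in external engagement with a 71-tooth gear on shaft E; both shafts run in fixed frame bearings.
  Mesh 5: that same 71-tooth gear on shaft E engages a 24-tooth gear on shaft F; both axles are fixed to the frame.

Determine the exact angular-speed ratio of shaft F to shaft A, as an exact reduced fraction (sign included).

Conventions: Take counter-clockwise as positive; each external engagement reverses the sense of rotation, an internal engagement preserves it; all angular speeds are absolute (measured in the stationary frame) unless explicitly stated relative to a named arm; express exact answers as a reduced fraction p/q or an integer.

class = fixed-axis compound train [5 meshes; 5 ratios multiply, 5 sense flips]
mesh 1 [75T→55T]: running ratio 15/11, sense −
mesh 2 [25T→25T]: running ratio 15/11, sense +
mesh 3 [25T→73T]: running ratio 375/803, sense −
mesh 4 [40T→71T]: running ratio 15000/57013, sense +
mesh 5 [71T→24T]: running ratio 625/803, sense −
ω_out/ω_in = -625/803

-625/803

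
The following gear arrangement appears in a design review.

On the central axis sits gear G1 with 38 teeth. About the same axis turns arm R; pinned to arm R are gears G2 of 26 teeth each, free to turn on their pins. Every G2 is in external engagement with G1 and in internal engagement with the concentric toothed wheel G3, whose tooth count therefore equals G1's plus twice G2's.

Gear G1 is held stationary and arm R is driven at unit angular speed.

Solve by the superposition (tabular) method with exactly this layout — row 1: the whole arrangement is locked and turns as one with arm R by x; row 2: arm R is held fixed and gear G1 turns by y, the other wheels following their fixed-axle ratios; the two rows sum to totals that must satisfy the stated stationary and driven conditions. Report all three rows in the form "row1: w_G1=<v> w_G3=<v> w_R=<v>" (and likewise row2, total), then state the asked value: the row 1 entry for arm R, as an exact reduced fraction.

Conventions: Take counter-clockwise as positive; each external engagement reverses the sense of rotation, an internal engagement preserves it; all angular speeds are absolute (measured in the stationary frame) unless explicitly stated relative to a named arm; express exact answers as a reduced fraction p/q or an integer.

row1: w_G1=1 w_G3=1 w_R=1
row2: w_G1=-1 w_G3=19/45 w_R=0
total: w_G1=0 w_G3=64/45 w_R=1
asked value: 1

planetary set (38T centre, 26T on arm, 90T internal) — Willis relation
row 1: whole set turns with the arm by x
superposition row 2 [arm held]: sun y, ring −(38/90)·y, arm 0
boundary: total ω_sun = x + y = 0 and total ω_arm = x = 1  ⇒  y = -1, x = 1
row 2 ring = −(38/90)·(-1) = 19/45
totals (row 1 + row 2): sun 1 + (-1) = 0, ring 1 + 19/45 = 64/45, arm 1 + 0 = 1
asked cell (row1, arm) = 1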